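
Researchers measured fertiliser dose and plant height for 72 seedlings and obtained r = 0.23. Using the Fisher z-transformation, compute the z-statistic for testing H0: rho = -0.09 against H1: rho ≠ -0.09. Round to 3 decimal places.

z_r = atanh(0.23) = 0.234189,  z_0 = atanh(-0.09) = -0.090244
SE = 1/√(n−3) = 1/√69 = 0.120386
z = (z_r − z_0)/SE = (0.234189 − (-0.090244)) / 0.120386 = 0.324433 / 0.120386 = 2.695

2.695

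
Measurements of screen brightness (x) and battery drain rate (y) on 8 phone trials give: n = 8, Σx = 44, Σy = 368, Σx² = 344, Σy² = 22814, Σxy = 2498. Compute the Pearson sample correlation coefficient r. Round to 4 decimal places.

0.6117

Numerator: nΣxy − (Σx)(Σy) = 8·2498 − (44)(368) = 3792
Denominator: √[(nΣx²−(Σx)²)(nΣy²−(Σy)²)]
  nΣx²−(Σx)² = 8·344 − 1936 = 816;  nΣy²−(Σy)² = 8·22814 − 135424 = 47088
  √(816·47088) = √38423808 = 6198.6941
r = 3792 / 6198.6941 = 0.6117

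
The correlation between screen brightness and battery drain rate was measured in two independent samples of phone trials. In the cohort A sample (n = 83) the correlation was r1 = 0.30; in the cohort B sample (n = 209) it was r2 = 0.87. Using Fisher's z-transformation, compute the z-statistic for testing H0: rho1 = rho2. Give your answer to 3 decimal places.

Fisher z-transforms: z1 = atanh(0.30) = 0.309520, z2 = atanh(0.87) = 1.333080; difference d = -1.023560
Var(d) = 1/80 + 1/206 = 0.0125000 + 0.0048544 = 0.0173544
z = d/√Var(d) = -1.023560 / √0.0173544 = -1.023560 / 0.131736 = -7.770

-7.770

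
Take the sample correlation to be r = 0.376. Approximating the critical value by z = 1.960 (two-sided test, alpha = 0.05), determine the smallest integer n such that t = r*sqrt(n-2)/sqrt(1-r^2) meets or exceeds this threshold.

r√(n−2)/√(1−r²) ≥ 1.960  ⇔  n−2 ≥ (1.960)²·(1−r²)/r²
(1−r²)/r² = (1−0.141376)/0.141376 = 6.0733
n ≥ 2 + 3.8416·6.0733 = 2 + 23.3312 = 25.3312
⌈25.3312⌉ = 26

26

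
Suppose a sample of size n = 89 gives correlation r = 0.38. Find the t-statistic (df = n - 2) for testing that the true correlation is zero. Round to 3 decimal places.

3.832

1 − r² = 1 − 0.1444 = 0.8556;  √(1−r²) = 0.924986
√(n−2) = √87 = 9.327379
t = r·√(n−2)/√(1−r²) = 0.38 · 9.327379 / 0.924986 = 3.832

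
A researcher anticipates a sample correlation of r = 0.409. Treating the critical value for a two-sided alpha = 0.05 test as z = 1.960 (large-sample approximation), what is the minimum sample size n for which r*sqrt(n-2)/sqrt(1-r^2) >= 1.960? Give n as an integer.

22

Need r·√(n−2)/√(1−r²) ≥ 1.960
√(n−2) ≥ 1.960·√(1−0.167281) / 0.409 = 1.960·0.912534 / 0.409 = 4.3730
n−2 ≥ 19.1231  ⇒  n ≥ 21.1231
Smallest integer n = 22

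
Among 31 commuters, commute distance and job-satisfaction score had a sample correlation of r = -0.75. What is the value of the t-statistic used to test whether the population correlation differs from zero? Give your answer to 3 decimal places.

-6.106

1 − r² = 1 − 0.5625 = 0.4375;  √(1−r²) = 0.661438
√(n−2) = √29 = 5.385165
t = r·√(n−2)/√(1−r²) = -0.75 · 5.385165 / 0.661438 = -6.106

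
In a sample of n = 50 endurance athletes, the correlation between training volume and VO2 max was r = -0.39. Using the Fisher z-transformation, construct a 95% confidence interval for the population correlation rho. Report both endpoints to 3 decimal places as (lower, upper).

(-0.603, -0.125)

z_r = atanh(-0.39) = -0.411800;  SE = 1/√(n−3) = 1/√47 = 0.145865
z-limits: -0.411800 ± 1.960·0.145865 = -0.411800 ± 0.285895 = [-0.697695, -0.125905]
ρ-limits: (tanh -0.697695, tanh -0.125905) = (-0.603, -0.125)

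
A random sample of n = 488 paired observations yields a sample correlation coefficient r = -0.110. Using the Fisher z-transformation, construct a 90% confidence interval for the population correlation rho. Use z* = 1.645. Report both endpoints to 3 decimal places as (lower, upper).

(-0.183, -0.036)

z_r = atanh(-0.110) = -0.110447;  SE = 1/√(n−3) = 1/√485 = 0.045408
z-limits: -0.110447 ± 1.645·0.045408 = -0.110447 ± 0.074696 = [-0.185143, -0.035751]
ρ-limits: (tanh -0.185143, tanh -0.035751) = (-0.183, -0.036)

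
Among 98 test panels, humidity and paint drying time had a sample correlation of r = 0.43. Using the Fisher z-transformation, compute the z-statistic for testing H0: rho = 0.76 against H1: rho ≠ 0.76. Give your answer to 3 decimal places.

Fisher z: atanh(0.43) = 0.459897, atanh(0.76) = 0.996215
z = (z_r − z_0)·√(n−3) = (0.459897 − 0.996215)·√95 = -0.536318 · 9.746794 = -5.227

-5.227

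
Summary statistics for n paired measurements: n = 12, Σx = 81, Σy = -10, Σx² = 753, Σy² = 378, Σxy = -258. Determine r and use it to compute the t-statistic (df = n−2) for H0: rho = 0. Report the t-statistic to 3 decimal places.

-3.014

S_xy = nΣxy − ΣxΣy = 12·(-258) − 81·(-10) = -3096 − (-810) = -2286
S_xx = nΣx² − (Σx)² = 12·753 − 81² = 9036 − 6561 = 2475
S_yy = nΣy² − (Σy)² = 12·378 − (-10)² = 4536 − 100 = 4436
r = S_xy / √(S_xx·S_yy) = -2286 / √(2475·4436) = -2286 / √10979100 = -2286 / 3313.4725 = -0.6899
t = r·√(n−2)/√(1−r²) = -0.6899·√10 / √(1−0.475962) = -2.181655 / 0.723905 = -3.014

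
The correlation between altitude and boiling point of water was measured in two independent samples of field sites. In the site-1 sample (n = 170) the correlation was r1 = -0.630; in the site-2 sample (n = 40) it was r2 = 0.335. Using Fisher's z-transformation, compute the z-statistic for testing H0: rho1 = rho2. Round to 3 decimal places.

-5.998

Fisher z-transforms: z1 = atanh(-0.630) = -0.741416, z2 = atanh(0.335) = 0.348450; difference d = -1.089866
Var(d) = 1/167 + 1/37 = 0.0059880 + 0.0270270 = 0.0330150
z = d/√Var(d) = -1.089866 / √0.0330150 = -1.089866 / 0.181700 = -5.998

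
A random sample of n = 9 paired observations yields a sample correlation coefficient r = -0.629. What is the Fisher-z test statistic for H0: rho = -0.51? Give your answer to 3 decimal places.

z_r = atanh(-0.629) = -0.739760,  z_0 = atanh(-0.51) = -0.562730
SE = 1/√(n−3) = 1/√6 = 0.408248
z = (z_r − z_0)/SE = (-0.739760 − (-0.562730)) / 0.408248 = -0.177030 / 0.408248 = -0.434

-0.434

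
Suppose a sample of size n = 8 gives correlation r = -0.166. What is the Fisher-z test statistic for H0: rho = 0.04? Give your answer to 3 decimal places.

Fisher z: atanh(-0.166) = -0.167550, atanh(0.04) = 0.040021
z = (z_r − z_0)·√(n−3) = (-0.167550 − 0.040021)·√5 = -0.207571 · 2.236068 = -0.464

-0.464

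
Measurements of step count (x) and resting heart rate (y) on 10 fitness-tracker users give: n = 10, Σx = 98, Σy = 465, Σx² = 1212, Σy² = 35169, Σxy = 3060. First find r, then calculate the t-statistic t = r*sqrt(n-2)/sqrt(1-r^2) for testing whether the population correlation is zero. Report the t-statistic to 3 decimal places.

-3.919

S_xy = nΣxy − ΣxΣy = 10·3060 − 98·465 = 30600 − 45570 = -14970
S_xx = nΣx² − (Σx)² = 10·1212 − 98² = 12120 − 9604 = 2516
S_yy = nΣy² − (Σy)² = 10·35169 − 465² = 351690 − 216225 = 135465
r = S_xy / √(S_xx·S_yy) = -14970 / √(2516·135465) = -14970 / √340829940 = -14970 / 18461.5801 = -0.8109
t = r·√(n−2)/√(1−r²) = -0.8109·√8 / √(1−0.657559) = -2.293572 / 0.585185 = -3.919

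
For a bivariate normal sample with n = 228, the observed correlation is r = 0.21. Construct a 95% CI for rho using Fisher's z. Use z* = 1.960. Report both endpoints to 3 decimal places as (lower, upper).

z_r = atanh(0.21) = 0.213171;  SE = 1/√(n−3) = 1/√225 = 0.066667
z-limits: 0.213171 ± 1.960·0.066667 = 0.213171 ± 0.130667 = [0.082504, 0.343838]
ρ-limits: (tanh 0.082504, tanh 0.343838) = (0.082, 0.331)

(0.082, 0.331)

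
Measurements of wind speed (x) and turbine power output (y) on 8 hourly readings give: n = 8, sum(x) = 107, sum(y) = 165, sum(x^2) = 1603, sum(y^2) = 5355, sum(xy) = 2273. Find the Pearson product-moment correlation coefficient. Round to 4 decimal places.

0.1142

Numerator: nΣxy − (Σx)(Σy) = 8·2273 − (107)(165) = 529
Denominator: √[(nΣx²−(Σx)²)(nΣy²−(Σy)²)]
  nΣx²−(Σx)² = 8·1603 − 11449 = 1375;  nΣy²−(Σy)² = 8·5355 − 27225 = 15615
  √(1375·15615) = √21470625 = 4633.6406
r = 529 / 4633.6406 = 0.1142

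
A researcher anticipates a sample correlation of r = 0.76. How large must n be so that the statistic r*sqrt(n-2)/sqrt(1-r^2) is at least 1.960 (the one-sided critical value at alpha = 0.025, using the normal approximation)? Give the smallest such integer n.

5

r√(n−2)/√(1−r²) ≥ 1.960  ⇔  n−2 ≥ (1.960)²·(1−r²)/r²
(1−r²)/r² = (1−0.5776)/0.5776 = 0.7313
n ≥ 2 + 3.8416·0.7313 = 2 + 2.8094 = 4.8094
⌈4.8094⌉ = 5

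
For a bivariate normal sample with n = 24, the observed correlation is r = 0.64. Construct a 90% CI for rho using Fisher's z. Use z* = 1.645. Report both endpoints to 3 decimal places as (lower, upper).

(0.379, 0.807)

Fisher z: z_r = atanh(r) = ½·ln((1+0.64)/(1−0.64)) = 0.758174
SE(z) = 1/√(n−3) = 1/√21 = 0.218218
90% ⇒ z* = 1.645; margin = 1.645·0.218218 = 0.358969
CI on z-scale: (0.399205, 1.117143)
Back-transform: tanh(0.399205) = 0.379269, tanh(1.117143) = 0.806573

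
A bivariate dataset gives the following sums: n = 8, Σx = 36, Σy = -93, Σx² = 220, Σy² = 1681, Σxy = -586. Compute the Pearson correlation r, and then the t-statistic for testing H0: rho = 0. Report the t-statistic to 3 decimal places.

-4.999

S_xy = nΣxy − ΣxΣy = 8·(-586) − 36·(-93) = -4688 − (-3348) = -1340
S_xx = nΣx² − (Σx)² = 8·220 − 36² = 1760 − 1296 = 464
S_yy = nΣy² − (Σy)² = 8·1681 − (-93)² = 13448 − 8649 = 4799
r = S_xy / √(S_xx·S_yy) = -1340 / √(464·4799) = -1340 / √2226736 = -1340 / 1492.2252 = -0.8980
t = r·√(n−2)/√(1−r²) = -0.8980·√6 / √(1−0.806404) = -2.199642 / 0.439995 = -4.999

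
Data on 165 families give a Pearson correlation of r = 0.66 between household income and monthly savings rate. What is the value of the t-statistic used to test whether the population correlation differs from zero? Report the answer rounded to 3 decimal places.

11.216

t = r·√(n−2) / √(1−r²) with r = 0.66, n = 165
  = 0.66·√163 / √(1 − 0.4356)
  = 0.66·12.767145 / 0.751266
  = 8.426316 / 0.751266 = 11.216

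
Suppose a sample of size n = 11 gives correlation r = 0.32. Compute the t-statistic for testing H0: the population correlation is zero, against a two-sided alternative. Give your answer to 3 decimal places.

t = r·√(n−2) / √(1−r²) with r = 0.32, n = 11
  = 0.32·√9 / √(1 − 0.1024)
  = 0.32·3.000000 / 0.947418
  = 0.960000 / 0.947418 = 1.013

1.013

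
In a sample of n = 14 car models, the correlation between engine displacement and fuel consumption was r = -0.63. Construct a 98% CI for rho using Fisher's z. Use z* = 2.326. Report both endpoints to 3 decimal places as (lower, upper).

(-0.894, -0.040)

z_r = atanh(-0.63) = -0.741416;  SE = 1/√(n−3) = 1/√11 = 0.301511
z-limits: -0.741416 ± 2.326·0.301511 = -0.741416 ± 0.701315 = [-1.442731, -0.040101]
ρ-limits: (tanh -1.442731, tanh -0.040101) = (-0.894, -0.040)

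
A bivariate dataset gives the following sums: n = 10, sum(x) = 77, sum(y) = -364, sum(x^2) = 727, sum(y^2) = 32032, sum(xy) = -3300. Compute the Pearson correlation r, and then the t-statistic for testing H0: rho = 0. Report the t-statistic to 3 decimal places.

Numerator: nΣxy − (Σx)(Σy) = 10·(-3300) − (77)(-364) = -4972
Denominator: √[(nΣx²−(Σx)²)(nΣy²−(Σy)²)]
  nΣx²−(Σx)² = 10·727 − 5929 = 1341;  nΣy²−(Σy)² = 10·32032 − 132496 = 187824
  √(1341·187824) = √251871984 = 15870.4752
r = -4972 / 15870.4752 = -0.3133
t = r·√(n−2)/√(1−r²) = -0.3133·√8 / √(1−0.098157) = -0.886146 / 0.949654 = -0.933

-0.933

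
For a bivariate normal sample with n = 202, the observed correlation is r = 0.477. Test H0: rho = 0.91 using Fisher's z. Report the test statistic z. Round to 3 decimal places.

-14.226

z_r = atanh(0.477) = 0.519093,  z_0 = atanh(0.91) = 1.527524
SE = 1/√(n−3) = 1/√199 = 0.070888
z = (z_r − z_0)/SE = (0.519093 − 1.527524) / 0.070888 = -1.008431 / 0.070888 = -14.226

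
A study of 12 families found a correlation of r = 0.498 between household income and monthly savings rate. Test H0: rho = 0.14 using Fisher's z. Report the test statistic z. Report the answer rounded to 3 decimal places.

z_r = atanh(0.498) = 0.546643,  z_0 = atanh(0.14) = 0.140926
SE = 1/√(n−3) = 1/√9 = 0.333333
z = (z_r − z_0)/SE = (0.546643 − 0.140926) / 0.333333 = 0.405717 / 0.333333 = 1.217

1.217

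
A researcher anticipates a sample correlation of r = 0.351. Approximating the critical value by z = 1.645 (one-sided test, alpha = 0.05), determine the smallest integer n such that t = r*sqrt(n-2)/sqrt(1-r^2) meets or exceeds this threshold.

Need r·√(n−2)/√(1−r²) ≥ 1.645
√(n−2) ≥ 1.645·√(1−0.123201) / 0.351 = 1.645·0.936375 / 0.351 = 4.3884
n−2 ≥ 19.2581  ⇒  n ≥ 21.2581
Smallest integer n = 22

22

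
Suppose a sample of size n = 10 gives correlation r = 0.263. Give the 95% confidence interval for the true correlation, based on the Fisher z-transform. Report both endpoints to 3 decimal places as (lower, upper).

Fisher z: z_r = atanh(r) = ½·ln((1+0.263)/(1−0.263)) = 0.269329
SE(z) = 1/√(n−3) = 1/√7 = 0.377964
95% ⇒ z* = 1.960; margin = 1.960·0.377964 = 0.740809
CI on z-scale: (-0.471480, 1.010138)
Back-transform: tanh(-0.471480) = -0.439394, tanh(1.010138) = 0.765819

(-0.439, 0.766)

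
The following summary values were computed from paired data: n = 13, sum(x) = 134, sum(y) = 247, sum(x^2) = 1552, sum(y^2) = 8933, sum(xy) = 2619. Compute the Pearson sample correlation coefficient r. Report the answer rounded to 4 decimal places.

Numerator: nΣxy − (Σx)(Σy) = 13·2619 − (134)(247) = 949
Denominator: √[(nΣx²−(Σx)²)(nΣy²−(Σy)²)]
  nΣx²−(Σx)² = 13·1552 − 17956 = 2220;  nΣy²−(Σy)² = 13·8933 − 61009 = 55120
  √(2220·55120) = √122366400 = 11061.9347
r = 949 / 11061.9347 = 0.0858

0.0858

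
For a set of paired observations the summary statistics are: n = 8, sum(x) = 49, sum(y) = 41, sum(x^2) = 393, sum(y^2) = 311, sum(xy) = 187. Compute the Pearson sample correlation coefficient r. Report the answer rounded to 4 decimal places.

-0.6625

S_xy = nΣxy − ΣxΣy = 8·187 − 49·41 = 1496 − 2009 = -513
S_xx = nΣx² − (Σx)² = 8·393 − 49² = 3144 − 2401 = 743
S_yy = nΣy² − (Σy)² = 8·311 − 41² = 2488 − 1681 = 807
r = S_xy / √(S_xx·S_yy) = -513 / √(743·807) = -513 / √599601 = -513 / 774.3391 = -0.6625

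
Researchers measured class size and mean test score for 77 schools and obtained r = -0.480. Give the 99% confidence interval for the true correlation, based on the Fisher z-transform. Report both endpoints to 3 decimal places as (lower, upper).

(-0.676, -0.220)

Fisher z: z_r = atanh(r) = ½·ln((1+(-0.480))/(1−(-0.480))) = -0.522984
SE(z) = 1/√(n−3) = 1/√74 = 0.116248
99% ⇒ z* = 2.576; margin = 2.576·0.116248 = 0.299455
CI on z-scale: (-0.822439, -0.223529)
Back-transform: tanh(-0.822439) = -0.676395, tanh(-0.223529) = -0.219879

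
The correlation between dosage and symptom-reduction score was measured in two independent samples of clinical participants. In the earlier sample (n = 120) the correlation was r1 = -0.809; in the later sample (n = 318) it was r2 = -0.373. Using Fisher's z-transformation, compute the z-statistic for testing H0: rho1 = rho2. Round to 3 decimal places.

-6.763

z1 = atanh(-0.809) = -1.124128,  z2 = atanh(-0.373) = -0.391903
SE = √(1/(n1−3) + 1/(n2−3)) = √(1/117 + 1/315) = √(0.0085470 + 0.0031746) = √0.0117216 = 0.108266
z = (z1 − z2)/SE = (-1.124128 − (-0.391903)) / 0.108266 = -0.732225 / 0.108266 = -6.763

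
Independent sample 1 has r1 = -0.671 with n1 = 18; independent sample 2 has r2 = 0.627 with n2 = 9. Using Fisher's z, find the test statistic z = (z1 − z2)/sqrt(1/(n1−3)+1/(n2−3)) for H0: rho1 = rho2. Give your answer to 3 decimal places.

Fisher z-transforms: z1 = atanh(-0.671) = -0.812560, z2 = atanh(0.627) = 0.736457; difference d = -1.549017
Var(d) = 1/15 + 1/6 = 0.0666667 + 0.1666667 = 0.2333334
z = d/√Var(d) = -1.549017 / √0.2333334 = -1.549017 / 0.483046 = -3.207

-3.207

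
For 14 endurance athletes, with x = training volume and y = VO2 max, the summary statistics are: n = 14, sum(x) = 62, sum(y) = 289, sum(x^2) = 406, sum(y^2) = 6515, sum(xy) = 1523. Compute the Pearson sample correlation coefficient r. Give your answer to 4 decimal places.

S_xy = nΣxy − ΣxΣy = 14·1523 − 62·289 = 21322 − 17918 = 3404
S_xx = nΣx² − (Σx)² = 14·406 − 62² = 5684 − 3844 = 1840
S_yy = nΣy² − (Σy)² = 14·6515 − 289² = 91210 − 83521 = 7689
r = S_xy / √(S_xx·S_yy) = 3404 / √(1840·7689) = 3404 / √14147760 = 3404 / 3761.3508 = 0.9050

0.9050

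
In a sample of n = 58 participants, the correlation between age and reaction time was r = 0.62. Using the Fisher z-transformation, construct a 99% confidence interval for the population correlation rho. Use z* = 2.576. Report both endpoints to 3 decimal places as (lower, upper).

(0.361, 0.790)

z_r = atanh(0.62) = 0.725005;  SE = 1/√(n−3) = 1/√55 = 0.134840
z-limits: 0.725005 ± 2.576·0.134840 = 0.725005 ± 0.347348 = [0.377657, 1.072353]
ρ-limits: (tanh 0.377657, tanh 1.072353) = (0.361, 0.790)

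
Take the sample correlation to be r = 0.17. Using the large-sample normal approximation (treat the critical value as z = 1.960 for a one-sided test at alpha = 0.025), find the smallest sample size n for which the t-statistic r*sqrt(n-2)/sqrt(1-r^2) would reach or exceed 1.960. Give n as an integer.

132

Need r·√(n−2)/√(1−r²) ≥ 1.960
√(n−2) ≥ 1.960·√(1−0.0289) / 0.17 = 1.960·0.985444 / 0.17 = 11.3616
n−2 ≥ 129.0860  ⇒  n ≥ 131.0860
Smallest integer n = 132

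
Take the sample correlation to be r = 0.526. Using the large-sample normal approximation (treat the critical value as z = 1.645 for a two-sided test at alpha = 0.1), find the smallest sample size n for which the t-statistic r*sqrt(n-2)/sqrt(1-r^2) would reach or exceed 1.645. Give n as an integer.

10

r√(n−2)/√(1−r²) ≥ 1.645  ⇔  n−2 ≥ (1.645)²·(1−r²)/r²
(1−r²)/r² = (1−0.276676)/0.276676 = 2.6143
n ≥ 2 + 2.706025·2.6143 = 2 + 7.0744 = 9.0744
⌈9.0744⌉ = 10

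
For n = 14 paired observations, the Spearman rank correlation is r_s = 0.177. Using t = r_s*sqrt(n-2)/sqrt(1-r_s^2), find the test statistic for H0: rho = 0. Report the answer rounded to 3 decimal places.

1 − r_s² = 1 − 0.031329 = 0.968671;  √(1−r_s²) = 0.984211
√(n−2) = √12 = 3.464102
t = r_s·√(n−2)/√(1−r_s²) = 0.177 · 3.464102 / 0.984211 = 0.623

0.623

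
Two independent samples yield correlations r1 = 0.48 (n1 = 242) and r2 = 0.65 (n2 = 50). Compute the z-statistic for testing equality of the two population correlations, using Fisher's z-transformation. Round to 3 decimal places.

-1.581

Fisher z-transforms: z1 = atanh(0.48) = 0.522984, z2 = atanh(0.65) = 0.775299; difference d = -0.252315
Var(d) = 1/239 + 1/47 = 0.0041841 + 0.0212766 = 0.0254607
z = d/√Var(d) = -0.252315 / √0.0254607 = -0.252315 / 0.159564 = -1.581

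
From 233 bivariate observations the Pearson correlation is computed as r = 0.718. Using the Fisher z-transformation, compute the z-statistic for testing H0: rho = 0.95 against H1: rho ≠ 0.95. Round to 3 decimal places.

z_r = atanh(0.718) = 0.903505,  z_0 = atanh(0.95) = 1.831781
SE = 1/√(n−3) = 1/√230 = 0.065938
z = (z_r − z_0)/SE = (0.903505 − 1.831781) / 0.065938 = -0.928276 / 0.065938 = -14.078

-14.078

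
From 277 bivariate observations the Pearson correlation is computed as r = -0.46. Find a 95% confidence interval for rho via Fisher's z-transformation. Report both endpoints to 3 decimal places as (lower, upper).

z_r = atanh(-0.46) = -0.497311;  SE = 1/√(n−3) = 1/√274 = 0.060412
z-limits: -0.497311 ± 1.960·0.060412 = -0.497311 ± 0.118408 = [-0.615719, -0.378903]
ρ-limits: (tanh -0.615719, tanh -0.378903) = (-0.548, -0.362)

(-0.548, -0.362)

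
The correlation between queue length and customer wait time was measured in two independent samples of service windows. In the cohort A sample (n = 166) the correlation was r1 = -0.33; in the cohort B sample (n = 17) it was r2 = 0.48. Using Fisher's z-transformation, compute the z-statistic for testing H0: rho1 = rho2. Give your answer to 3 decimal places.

-3.109

z1 = atanh(-0.33) = -0.342828,  z2 = atanh(0.48) = 0.522984
SE = √(1/(n1−3) + 1/(n2−3)) = √(1/163 + 1/14) = √(0.0061350 + 0.0714286) = √0.0775636 = 0.278502
z = (z1 − z2)/SE = (-0.342828 − 0.522984) / 0.278502 = -0.865812 / 0.278502 = -3.109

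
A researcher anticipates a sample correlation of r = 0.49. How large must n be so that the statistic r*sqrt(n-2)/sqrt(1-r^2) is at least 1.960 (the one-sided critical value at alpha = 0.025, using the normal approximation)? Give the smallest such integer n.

r√(n−2)/√(1−r²) ≥ 1.960  ⇔  n−2 ≥ (1.960)²·(1−r²)/r²
(1−r²)/r² = (1−0.2401)/0.2401 = 3.1649
n ≥ 2 + 3.8416·3.1649 = 2 + 12.1583 = 14.1583
⌈14.1583⌉ = 15

15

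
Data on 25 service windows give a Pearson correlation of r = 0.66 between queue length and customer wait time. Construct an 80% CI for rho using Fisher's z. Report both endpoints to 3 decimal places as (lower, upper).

z_r = atanh(0.66) = 0.792814;  SE = 1/√(n−3) = 1/√22 = 0.213201
z-limits: 0.792814 ± 1.282·0.213201 = 0.792814 ± 0.273324 = [0.519490, 1.066138]
ρ-limits: (tanh 0.519490, tanh 1.066138) = (0.477, 0.788)

(0.477, 0.788)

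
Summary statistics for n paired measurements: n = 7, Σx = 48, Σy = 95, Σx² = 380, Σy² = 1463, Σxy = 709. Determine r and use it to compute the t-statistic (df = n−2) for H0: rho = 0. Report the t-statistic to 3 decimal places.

1.733

S_xy = nΣxy − ΣxΣy = 7·709 − 48·95 = 4963 − 4560 = 403
S_xx = nΣx² − (Σx)² = 7·380 − 48² = 2660 − 2304 = 356
S_yy = nΣy² − (Σy)² = 7·1463 − 95² = 10241 − 9025 = 1216
r = S_xy / √(S_xx·S_yy) = 403 / √(356·1216) = 403 / √432896 = 403 / 657.9483 = 0.6125
t = r·√(n−2)/√(1−r²) = 0.6125·√5 / √(1−0.375156) = 1.369592 / 0.790471 = 1.733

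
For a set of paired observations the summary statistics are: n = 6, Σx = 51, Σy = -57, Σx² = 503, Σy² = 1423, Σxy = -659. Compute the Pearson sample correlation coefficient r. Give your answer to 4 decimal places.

-0.7050

S_xy = nΣxy − ΣxΣy = 6·(-659) − 51·(-57) = -3954 − (-2907) = -1047
S_xx = nΣx² − (Σx)² = 6·503 − 51² = 3018 − 2601 = 417
S_yy = nΣy² − (Σy)² = 6·1423 − (-57)² = 8538 − 3249 = 5289
r = S_xy / √(S_xx·S_yy) = -1047 / √(417·5289) = -1047 / √2205513 = -1047 / 1485.0970 = -0.7050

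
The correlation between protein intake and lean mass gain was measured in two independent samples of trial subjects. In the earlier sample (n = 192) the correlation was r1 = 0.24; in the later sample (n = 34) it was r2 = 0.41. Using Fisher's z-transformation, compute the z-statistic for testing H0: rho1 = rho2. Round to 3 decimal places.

-0.985

Fisher z-transforms: z1 = atanh(0.24) = 0.244774, z2 = atanh(0.41) = 0.435611; difference d = -0.190837
Var(d) = 1/189 + 1/31 = 0.0052910 + 0.0322581 = 0.0375491
z = d/√Var(d) = -0.190837 / √0.0375491 = -0.190837 / 0.193776 = -0.985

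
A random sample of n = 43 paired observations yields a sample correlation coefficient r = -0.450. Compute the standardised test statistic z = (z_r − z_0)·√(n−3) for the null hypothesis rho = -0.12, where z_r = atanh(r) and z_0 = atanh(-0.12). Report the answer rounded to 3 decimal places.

-2.303

Fisher z: atanh(-0.450) = -0.484700, atanh(-0.12) = -0.120581
z = (z_r − z_0)·√(n−3) = (-0.484700 − (-0.120581))·√40 = -0.364119 · 6.324555 = -2.303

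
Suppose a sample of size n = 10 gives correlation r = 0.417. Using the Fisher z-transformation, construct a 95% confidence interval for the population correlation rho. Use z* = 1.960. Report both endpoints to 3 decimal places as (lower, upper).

z_r = atanh(0.417) = 0.444055;  SE = 1/√(n−3) = 1/√7 = 0.377964
z-limits: 0.444055 ± 1.960·0.377964 = 0.444055 ± 0.740809 = [-0.296754, 1.184864]
ρ-limits: (tanh -0.296754, tanh 1.184864) = (-0.288, 0.829)

(-0.288, 0.829)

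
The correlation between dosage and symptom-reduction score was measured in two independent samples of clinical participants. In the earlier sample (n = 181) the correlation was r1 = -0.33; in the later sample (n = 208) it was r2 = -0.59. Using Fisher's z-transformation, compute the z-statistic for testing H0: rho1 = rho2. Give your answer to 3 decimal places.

3.268

Fisher z-transforms: z1 = atanh(-0.33) = -0.342828, z2 = atanh(-0.59) = -0.677666; difference d = 0.334838
Var(d) = 1/178 + 1/205 = 0.0056180 + 0.0048780 = 0.0104960
z = d/√Var(d) = 0.334838 / √0.0104960 = 0.334838 / 0.102450 = 3.268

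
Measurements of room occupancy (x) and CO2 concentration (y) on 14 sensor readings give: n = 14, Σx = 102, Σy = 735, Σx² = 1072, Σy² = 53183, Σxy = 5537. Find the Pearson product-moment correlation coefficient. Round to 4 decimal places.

0.0831

S_xy = nΣxy − ΣxΣy = 14·5537 − 102·735 = 77518 − 74970 = 2548
S_xx = nΣx² − (Σx)² = 14·1072 − 102² = 15008 − 10404 = 4604
S_yy = nΣy² − (Σy)² = 14·53183 − 735² = 744562 − 540225 = 204337
r = S_xy / √(S_xx·S_yy) = 2548 / √(4604·204337) = 2548 / √940767548 = 2548 / 30671.9342 = 0.0831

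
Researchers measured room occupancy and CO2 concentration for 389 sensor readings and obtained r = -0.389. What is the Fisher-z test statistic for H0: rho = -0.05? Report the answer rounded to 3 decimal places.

Fisher z: atanh(-0.389) = -0.410621, atanh(-0.05) = -0.050042
z = (z_r − z_0)·√(n−3) = (-0.410621 − (-0.050042))·√386 = -0.360579 · 19.646883 = -7.084

-7.084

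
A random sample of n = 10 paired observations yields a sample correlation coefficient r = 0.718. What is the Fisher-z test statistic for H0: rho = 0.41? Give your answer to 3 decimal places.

z_r = atanh(0.718) = 0.903505,  z_0 = atanh(0.41) = 0.435611
SE = 1/√(n−3) = 1/√7 = 0.377964
z = (z_r − z_0)/SE = (0.903505 − 0.435611) / 0.377964 = 0.467894 / 0.377964 = 1.238

1.238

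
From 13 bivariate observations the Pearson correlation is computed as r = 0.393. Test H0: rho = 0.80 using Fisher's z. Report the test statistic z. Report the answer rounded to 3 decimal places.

-2.161

Fisher z: atanh(0.393) = 0.415343, atanh(0.80) = 1.098612
z = (z_r − z_0)·√(n−3) = (0.415343 − 1.098612)·√10 = -0.683269 · 3.162278 = -2.161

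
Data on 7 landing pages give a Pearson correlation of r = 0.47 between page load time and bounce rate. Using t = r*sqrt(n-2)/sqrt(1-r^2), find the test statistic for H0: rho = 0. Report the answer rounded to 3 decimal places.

1.191

1 − r² = 1 − 0.2209 = 0.7791;  √(1−r²) = 0.882666
√(n−2) = √5 = 2.236068
t = r·√(n−2)/√(1−r²) = 0.47 · 2.236068 / 0.882666 = 1.191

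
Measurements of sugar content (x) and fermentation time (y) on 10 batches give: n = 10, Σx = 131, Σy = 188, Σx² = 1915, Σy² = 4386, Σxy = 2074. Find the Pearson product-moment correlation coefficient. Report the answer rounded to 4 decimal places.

-0.9447

Numerator: nΣxy − (Σx)(Σy) = 10·2074 − (131)(188) = -3888
Denominator: √[(nΣx²−(Σx)²)(nΣy²−(Σy)²)]
  nΣx²−(Σx)² = 10·1915 − 17161 = 1989;  nΣy²−(Σy)² = 10·4386 − 35344 = 8516
  √(1989·8516) = √16938324 = 4115.6195
r = -3888 / 4115.6195 = -0.9447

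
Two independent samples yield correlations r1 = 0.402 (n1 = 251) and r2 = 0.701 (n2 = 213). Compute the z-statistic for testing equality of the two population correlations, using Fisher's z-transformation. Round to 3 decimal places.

z1 = atanh(0.402) = 0.426032,  z2 = atanh(0.701) = 0.869264
SE = √(1/(n1−3) + 1/(n2−3)) = √(1/248 + 1/210) = √(0.0040323 + 0.0047619) = √0.0087942 = 0.093777
z = (z1 − z2)/SE = (0.426032 − 0.869264) / 0.093777 = -0.443232 / 0.093777 = -4.726

-4.726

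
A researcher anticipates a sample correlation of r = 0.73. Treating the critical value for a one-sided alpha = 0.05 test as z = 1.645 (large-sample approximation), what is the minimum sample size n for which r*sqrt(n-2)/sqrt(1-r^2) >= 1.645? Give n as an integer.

5

Need r·√(n−2)/√(1−r²) ≥ 1.645
√(n−2) ≥ 1.645·√(1−0.5329) / 0.73 = 1.645·0.683447 / 0.73 = 1.5401
n−2 ≥ 2.3719  ⇒  n ≥ 4.3719
Smallest integer n = 5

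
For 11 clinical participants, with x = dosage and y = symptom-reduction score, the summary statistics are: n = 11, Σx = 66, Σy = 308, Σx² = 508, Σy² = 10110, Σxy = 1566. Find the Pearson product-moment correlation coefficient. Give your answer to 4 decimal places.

-0.6912

Numerator: nΣxy − (Σx)(Σy) = 11·1566 − (66)(308) = -3102
Denominator: √[(nΣx²−(Σx)²)(nΣy²−(Σy)²)]
  nΣx²−(Σx)² = 11·508 − 4356 = 1232;  nΣy²−(Σy)² = 11·10110 − 94864 = 16346
  √(1232·16346) = √20138272 = 4487.5686
r = -3102 / 4487.5686 = -0.6912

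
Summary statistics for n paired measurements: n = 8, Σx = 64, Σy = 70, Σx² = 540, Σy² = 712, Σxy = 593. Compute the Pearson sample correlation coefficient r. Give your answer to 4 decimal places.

S_xy = nΣxy − ΣxΣy = 8·593 − 64·70 = 4744 − 4480 = 264
S_xx = nΣx² − (Σx)² = 8·540 − 64² = 4320 − 4096 = 224
S_yy = nΣy² − (Σy)² = 8·712 − 70² = 5696 − 4900 = 796
r = S_xy / √(S_xx·S_yy) = 264 / √(224·796) = 264 / √178304 = 264 / 422.2606 = 0.6252

0.6252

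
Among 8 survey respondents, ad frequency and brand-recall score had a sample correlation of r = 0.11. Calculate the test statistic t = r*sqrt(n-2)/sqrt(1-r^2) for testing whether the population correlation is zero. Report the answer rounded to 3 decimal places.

1 − r² = 1 − 0.0121 = 0.9879;  √(1−r²) = 0.993932
√(n−2) = √6 = 2.449490
t = r·√(n−2)/√(1−r²) = 0.11 · 2.449490 / 0.993932 = 0.271

0.271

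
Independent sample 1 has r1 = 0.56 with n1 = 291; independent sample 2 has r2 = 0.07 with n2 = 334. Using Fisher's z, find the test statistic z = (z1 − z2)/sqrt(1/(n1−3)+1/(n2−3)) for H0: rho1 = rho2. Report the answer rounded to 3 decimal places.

6.983

Fisher z-transforms: z1 = atanh(0.56) = 0.632833, z2 = atanh(0.07) = 0.070115; difference d = 0.562718
Var(d) = 1/288 + 1/331 = 0.0034722 + 0.0030211 = 0.0064933
z = d/√Var(d) = 0.562718 / √0.0064933 = 0.562718 / 0.080581 = 6.983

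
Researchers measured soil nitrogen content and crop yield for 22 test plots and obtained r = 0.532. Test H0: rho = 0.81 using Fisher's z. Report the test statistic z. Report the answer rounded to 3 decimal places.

z_r = atanh(0.532) = 0.592931,  z_0 = atanh(0.81) = 1.127029
SE = 1/√(n−3) = 1/√19 = 0.229416
z = (z_r − z_0)/SE = (0.592931 − 1.127029) / 0.229416 = -0.534098 / 0.229416 = -2.328

-2.328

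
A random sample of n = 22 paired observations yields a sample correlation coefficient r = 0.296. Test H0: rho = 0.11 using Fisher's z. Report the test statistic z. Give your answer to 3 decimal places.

0.849

Fisher z: atanh(0.296) = 0.305130, atanh(0.11) = 0.110447
z = (z_r − z_0)·√(n−3) = (0.305130 − 0.110447)·√19 = 0.194683 · 4.358899 = 0.849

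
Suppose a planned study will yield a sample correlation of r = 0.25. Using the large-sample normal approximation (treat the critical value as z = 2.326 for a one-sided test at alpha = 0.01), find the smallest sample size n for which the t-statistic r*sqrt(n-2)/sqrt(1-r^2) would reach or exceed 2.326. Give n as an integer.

84

r√(n−2)/√(1−r²) ≥ 2.326  ⇔  n−2 ≥ (2.326)²·(1−r²)/r²
(1−r²)/r² = (1−0.0625)/0.0625 = 15.0000
n ≥ 2 + 5.410276·15.0000 = 2 + 81.1541 = 83.1541
⌈83.1541⌉ = 84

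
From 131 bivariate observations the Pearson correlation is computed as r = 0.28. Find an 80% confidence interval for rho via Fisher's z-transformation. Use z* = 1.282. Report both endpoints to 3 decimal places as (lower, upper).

Fisher z: z_r = atanh(r) = ½·ln((1+0.28)/(1−0.28)) = 0.287682
SE(z) = 1/√(n−3) = 1/√128 = 0.088388
80% ⇒ z* = 1.282; margin = 1.282·0.088388 = 0.113313
CI on z-scale: (0.174369, 0.400995)
Back-transform: tanh(0.174369) = 0.172623, tanh(0.400995) = 0.380800

(0.173, 0.381)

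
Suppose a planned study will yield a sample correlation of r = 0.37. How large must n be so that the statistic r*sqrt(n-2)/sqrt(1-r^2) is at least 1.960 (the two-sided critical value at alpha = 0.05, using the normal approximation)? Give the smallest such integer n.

27

r√(n−2)/√(1−r²) ≥ 1.960  ⇔  n−2 ≥ (1.960)²·(1−r²)/r²
(1−r²)/r² = (1−0.1369)/0.1369 = 6.3046
n ≥ 2 + 3.8416·6.3046 = 2 + 24.2198 = 26.2198
⌈26.2198⌉ = 27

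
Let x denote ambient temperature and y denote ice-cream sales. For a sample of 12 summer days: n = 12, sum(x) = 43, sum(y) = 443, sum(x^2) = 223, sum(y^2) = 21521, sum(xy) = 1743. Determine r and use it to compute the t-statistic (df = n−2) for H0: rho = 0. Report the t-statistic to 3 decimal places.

Numerator: nΣxy − (Σx)(Σy) = 12·1743 − (43)(443) = 1867
Denominator: √[(nΣx²−(Σx)²)(nΣy²−(Σy)²)]
  nΣx²−(Σx)² = 12·223 − 1849 = 827;  nΣy²−(Σy)² = 12·21521 − 196249 = 62003
  √(827·62003) = √51276481 = 7160.7598
r = 1867 / 7160.7598 = 0.2607
t = r·√(n−2)/√(1−r²) = 0.2607·√10 / √(1−0.067964) = 0.824406 / 0.965420 = 0.854

0.854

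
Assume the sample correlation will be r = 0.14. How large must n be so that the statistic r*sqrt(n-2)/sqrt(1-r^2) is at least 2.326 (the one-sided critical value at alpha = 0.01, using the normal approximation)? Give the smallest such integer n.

273

r√(n−2)/√(1−r²) ≥ 2.326  ⇔  n−2 ≥ (2.326)²·(1−r²)/r²
(1−r²)/r² = (1−0.0196)/0.0196 = 50.0204
n ≥ 2 + 5.410276·50.0204 = 2 + 270.6242 = 272.6242
⌈272.6242⌉ = 273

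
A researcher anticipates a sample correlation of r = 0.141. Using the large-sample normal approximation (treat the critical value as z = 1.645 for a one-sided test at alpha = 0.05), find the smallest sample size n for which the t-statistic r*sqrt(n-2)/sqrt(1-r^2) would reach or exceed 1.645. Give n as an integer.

Need r·√(n−2)/√(1−r²) ≥ 1.645
√(n−2) ≥ 1.645·√(1−0.019881) / 0.141 = 1.645·0.990010 / 0.141 = 11.5501
n−2 ≥ 133.4048  ⇒  n ≥ 135.4048
Smallest integer n = 136

136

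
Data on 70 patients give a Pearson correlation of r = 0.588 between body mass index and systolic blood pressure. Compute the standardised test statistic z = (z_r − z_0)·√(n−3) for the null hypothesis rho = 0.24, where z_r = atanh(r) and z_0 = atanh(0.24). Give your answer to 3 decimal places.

3.518

z_r = atanh(0.588) = 0.674604,  z_0 = atanh(0.24) = 0.244774
SE = 1/√(n−3) = 1/√67 = 0.122169
z = (z_r − z_0)/SE = (0.674604 − 0.244774) / 0.122169 = 0.429830 / 0.122169 = 3.518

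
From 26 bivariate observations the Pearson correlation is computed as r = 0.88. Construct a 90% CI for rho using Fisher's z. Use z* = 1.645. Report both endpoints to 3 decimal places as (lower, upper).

(0.775, 0.938)

z_r = atanh(0.88) = 1.375768;  SE = 1/√(n−3) = 1/√23 = 0.208514
z-limits: 1.375768 ± 1.645·0.208514 = 1.375768 ± 0.343006 = [1.032762, 1.718774]
ρ-limits: (tanh 1.032762, tanh 1.718774) = (0.775, 0.938)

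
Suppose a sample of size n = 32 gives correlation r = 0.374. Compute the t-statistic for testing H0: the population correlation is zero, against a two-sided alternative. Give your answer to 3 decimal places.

1 − r² = 1 − 0.139876 = 0.860124;  √(1−r²) = 0.927429
√(n−2) = √30 = 5.477226
t = r·√(n−2)/√(1−r²) = 0.374 · 5.477226 / 0.927429 = 2.209

2.209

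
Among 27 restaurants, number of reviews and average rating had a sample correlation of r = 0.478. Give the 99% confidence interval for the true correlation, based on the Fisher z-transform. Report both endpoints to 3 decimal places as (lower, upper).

z_r = atanh(0.478) = 0.520389;  SE = 1/√(n−3) = 1/√24 = 0.204124
z-limits: 0.520389 ± 2.576·0.204124 = 0.520389 ± 0.525823 = [-0.005434, 1.046212]
ρ-limits: (tanh -0.005434, tanh 1.046212) = (-0.005, 0.780)

(-0.005, 0.780)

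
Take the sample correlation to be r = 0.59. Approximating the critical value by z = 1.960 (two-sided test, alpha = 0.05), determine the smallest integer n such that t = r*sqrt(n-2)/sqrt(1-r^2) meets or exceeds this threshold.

10

r√(n−2)/√(1−r²) ≥ 1.960  ⇔  n−2 ≥ (1.960)²·(1−r²)/r²
(1−r²)/r² = (1−0.3481)/0.3481 = 1.8727
n ≥ 2 + 3.8416·1.8727 = 2 + 7.1942 = 9.1942
⌈9.1942⌉ = 10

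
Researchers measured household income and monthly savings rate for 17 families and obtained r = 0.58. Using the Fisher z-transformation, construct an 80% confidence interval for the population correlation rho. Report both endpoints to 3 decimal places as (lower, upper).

(0.309, 0.764)

Fisher z: z_r = atanh(r) = ½·ln((1+0.58)/(1−0.58)) = 0.662463
SE(z) = 1/√(n−3) = 1/√14 = 0.267261
80% ⇒ z* = 1.282; margin = 1.282·0.267261 = 0.342629
CI on z-scale: (0.319834, 1.005092)
Back-transform: tanh(0.319834) = 0.309357, tanh(1.005092) = 0.763724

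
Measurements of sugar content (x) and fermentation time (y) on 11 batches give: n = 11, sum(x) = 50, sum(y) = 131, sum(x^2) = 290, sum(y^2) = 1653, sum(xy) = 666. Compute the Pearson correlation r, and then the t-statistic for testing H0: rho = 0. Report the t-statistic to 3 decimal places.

S_xy = nΣxy − ΣxΣy = 11·666 − 50·131 = 7326 − 6550 = 776
S_xx = nΣx² − (Σx)² = 11·290 − 50² = 3190 − 2500 = 690
S_yy = nΣy² − (Σy)² = 11·1653 − 131² = 18183 − 17161 = 1022
r = S_xy / √(S_xx·S_yy) = 776 / √(690·1022) = 776 / √705180 = 776 / 839.7500 = 0.9241
t = r·√(n−2)/√(1−r²) = 0.9241·√9 / √(1−0.853961) = 2.772300 / 0.382150 = 7.254

7.254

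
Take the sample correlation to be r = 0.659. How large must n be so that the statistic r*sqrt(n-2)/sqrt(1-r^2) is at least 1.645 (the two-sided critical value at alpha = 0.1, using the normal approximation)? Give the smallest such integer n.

6

r√(n−2)/√(1−r²) ≥ 1.645  ⇔  n−2 ≥ (1.645)²·(1−r²)/r²
(1−r²)/r² = (1−0.434281)/0.434281 = 1.3027
n ≥ 2 + 2.706025·1.3027 = 2 + 3.5251 = 5.5251
⌈5.5251⌉ = 6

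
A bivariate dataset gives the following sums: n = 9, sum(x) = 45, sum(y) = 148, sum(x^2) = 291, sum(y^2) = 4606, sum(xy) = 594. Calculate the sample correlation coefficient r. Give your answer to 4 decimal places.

Numerator: nΣxy − (Σx)(Σy) = 9·594 − (45)(148) = -1314
Denominator: √[(nΣx²−(Σx)²)(nΣy²−(Σy)²)]
  nΣx²−(Σx)² = 9·291 − 2025 = 594;  nΣy²−(Σy)² = 9·4606 − 21904 = 19550
  √(594·19550) = √11612700 = 3407.7412
r = -1314 / 3407.7412 = -0.3856

-0.3856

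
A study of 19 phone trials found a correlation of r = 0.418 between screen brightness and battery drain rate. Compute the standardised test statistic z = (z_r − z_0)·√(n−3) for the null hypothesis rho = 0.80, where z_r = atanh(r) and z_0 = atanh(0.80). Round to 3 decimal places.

z_r = atanh(0.418) = 0.445266,  z_0 = atanh(0.80) = 1.098612
SE = 1/√(n−3) = 1/√16 = 0.250000
z = (z_r − z_0)/SE = (0.445266 − 1.098612) / 0.250000 = -0.653346 / 0.250000 = -2.613

-2.613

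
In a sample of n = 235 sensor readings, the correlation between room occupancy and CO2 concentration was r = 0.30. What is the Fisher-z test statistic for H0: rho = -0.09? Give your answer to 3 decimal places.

6.089

z_r = atanh(0.30) = 0.309520,  z_0 = atanh(-0.09) = -0.090244
SE = 1/√(n−3) = 1/√232 = 0.065653
z = (z_r − z_0)/SE = (0.309520 − (-0.090244)) / 0.065653 = 0.399764 / 0.065653 = 6.089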